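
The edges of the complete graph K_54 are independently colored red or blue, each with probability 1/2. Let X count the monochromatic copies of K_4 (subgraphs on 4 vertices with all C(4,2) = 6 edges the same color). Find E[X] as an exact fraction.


Let X = Σ_S X_S over the C(54, 4) = 316251 subsets S of size 4, where X_S = 1 if the K_4 on S is monochromatic.
For a fixed S, the K_4 on S has C(4, 2) = 6 edges. P[all 6 edges red] = (1/2)^6, and likewise for blue, so P[monochromatic] = 2·(1/2)^6 = 2^{1 − 6} = 1/32.
By linearity of expectation: E[X] = C(54, 4) · 2^{1 − 6} = 316251 · 1/32 = 316251/32.
Numerically: E[X] ≈ 9882.8438.

E[X] = C(54,4)·2^(1−C(4,2)) = 316251/32 ≈ 9882.8438.


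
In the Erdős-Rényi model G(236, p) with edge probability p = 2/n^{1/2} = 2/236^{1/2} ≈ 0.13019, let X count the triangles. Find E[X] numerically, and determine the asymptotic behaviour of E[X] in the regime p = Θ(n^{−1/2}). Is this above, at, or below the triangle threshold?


Number of potential triangles: C(236, 3) = 2162940.
Each occurs with probability p³ ≈ (0.13019)³ ≈ 2.2065917e-03.
By linearity: E[X] = C(236, 3)·p³ ≈ 2162940 · 2.2065917e-03 ≈ 4772.72548.
Since α = 1/2 < 1, p = c/n^{1/2} ≫ 1/n is above the triangle threshold p ~ 1/n. Asymptotically E[X] ~ (c³/6)·n^{3(1−α)} = (2³/6)·n^{1.5} → ∞; triangles are abundant w.h.p.

E[X] ≈ 4772.72548; in regime p = Θ(1/n^{1/2}) E[X] diverges (above the triangle threshold p ~ 1/n).


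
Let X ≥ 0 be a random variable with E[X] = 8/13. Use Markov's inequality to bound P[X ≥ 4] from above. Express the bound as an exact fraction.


μ = E[X] = 8/13, a = 4.
Markov: P[X ≥ 4] ≤ μ/a = (8/13)/4 = 2/13.
Numerically: ≈ 0.154.
(Since a = 4 > μ = 0.615, the bound 2/13 is < 1 and informative.)

P[X ≥ 4] ≤ 2/13 ≈ 0.154.


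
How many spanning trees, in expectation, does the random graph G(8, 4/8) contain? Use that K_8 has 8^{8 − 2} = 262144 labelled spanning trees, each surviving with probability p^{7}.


K_8 has 8^{8 − 2} = 262144 labelled spanning trees.
For each such spanning tree H, let X_H = 1 if all 7 edges of H are present in G. Then P[X_H = 1] = p^{7} = (1/2)^{7} = 1/128.
Summing the indicators: E[X] = Σ_H E[X_H] = 262144 · p^{7} = 262144 · 1/128 = 2048.
Numerically: E[X] ≈ 2048.

E[X] = 262144 · (1/2)^{7} = 2048 ≈ 2048.


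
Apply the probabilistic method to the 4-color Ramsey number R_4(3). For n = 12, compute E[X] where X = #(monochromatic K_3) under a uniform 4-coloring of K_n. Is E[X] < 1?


E[X] = C(12, 3) · 4^{1 − 3} = 220 · 4^{−2} = 220/16.
As a reduced fraction: E[X] = 55/4 ≈ 13.7500.
Is E[X] < 1? NO.
Since E[X] ≥ 1, the first-moment bound is inconclusive at n = 12; it does NOT by itself certify R_4(3) > 12.

E[X] = 55/4 ≈ 13.7500; E[X] ≥ 1; first-moment method inconclusive here.


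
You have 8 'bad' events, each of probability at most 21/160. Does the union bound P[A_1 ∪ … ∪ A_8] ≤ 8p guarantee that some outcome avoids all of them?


Union bound: P[∪_{i=1}^{8} A_i] ≤ Σ_i P[A_i] ≤ 8·p = 8·(21/160) = 21/20.
Numerically: 21/20 ≈ 1.0500000.
Is 21/20 < 1? NO.
Since the bound 21/20 is ≥ 1, the union bound is uninformative here; it does NOT by itself certify existence.

8·p = 21/20 ≈ 1.0500000; existence NOT certified by the union bound.


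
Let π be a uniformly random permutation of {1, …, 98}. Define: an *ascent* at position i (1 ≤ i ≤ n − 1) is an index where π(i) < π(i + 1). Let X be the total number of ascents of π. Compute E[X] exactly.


Write X = Σ X_I over i = 1, …, 97, with X_I the indicator of one ascent.
There are 97 indicators.
For each fixed i, the pair (π(i), π(i+1)) is a uniformly random ordered pair of distinct values from {1, …, 98}; by symmetry P[π(i) < π(i+1)] = 1/2.
By linearity: E[X] = 97 · (1/2) = (98 − 1) · (1/2) = 97/2 ≈ 48.5000.

E[X] = 97/2 = 48.5000.


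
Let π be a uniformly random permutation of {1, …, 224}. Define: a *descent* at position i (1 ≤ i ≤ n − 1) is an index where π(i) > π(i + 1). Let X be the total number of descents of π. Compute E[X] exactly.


Write X = Σ X_I over i = 1, …, 223, with X_I the indicator of one descent.
There are 223 indicators.
For each fixed i, the pair (π(i), π(i+1)) is a uniformly random ordered pair of distinct values from {1, …, 224}; by symmetry P[π(i) > π(i+1)] = 1/2.
By linearity: E[X] = 223 · (1/2) = (224 − 1) · (1/2) = 223/2 ≈ 111.500000.

E[X] = 223/2 = 111.500000.


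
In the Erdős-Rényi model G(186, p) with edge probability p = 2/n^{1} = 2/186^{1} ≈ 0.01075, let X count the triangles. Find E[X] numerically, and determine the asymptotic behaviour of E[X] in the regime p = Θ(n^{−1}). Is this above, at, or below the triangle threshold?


Number of potential triangles: C(186, 3) = 1055240.
Each occurs with probability p³ ≈ (0.01075)³ ≈ 1.243229e-06.
By linearity: E[X] = C(186, 3)·p³ ≈ 1055240 · 1.243229e-06 ≈ 1.3119.
Here α = 1, so p = 2/n is exactly at the triangle threshold p ~ 1/n. Asymptotically E[X] → c³/6 = 2³/6 = 4/3 ≈ 1.3333, a bounded constant. In this regime the triangle count is asymptotically Poisson(c³/6).

E[X] ≈ 1.3119; in regime p = Θ(1/n^{1}) E[X] stays bounded (at the triangle threshold p ~ 1/n).


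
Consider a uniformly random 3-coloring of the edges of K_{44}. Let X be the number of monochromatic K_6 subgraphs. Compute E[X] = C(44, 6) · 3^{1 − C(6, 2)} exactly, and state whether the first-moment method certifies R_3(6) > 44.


E[X] = C(44, 6) · 3^{1 − 15} = 7059052 · 3^{−14} = 7059052/4782969.
As a reduced fraction: E[X] = 7059052/4782969 ≈ 1.475872.
Is E[X] < 1? NO.
Since E[X] ≥ 1, the first-moment bound is inconclusive at n = 44; it does NOT by itself certify R_3(6) > 44.

E[X] = 7059052/4782969 ≈ 1.475872; E[X] ≥ 1; first-moment method inconclusive here.


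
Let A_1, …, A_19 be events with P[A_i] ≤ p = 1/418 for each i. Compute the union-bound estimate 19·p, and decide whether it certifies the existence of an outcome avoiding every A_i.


Union bound: P[∪_{i=1}^{19} A_i] ≤ Σ_i P[A_i] ≤ 19·p = 19·(1/418) = 1/22.
Numerically: 1/22 ≈ 0.045.
Is 1/22 < 1? YES.
Since P[∪ A_i] ≤ 1/22 < 1, the complement has P[∩ A_i^c] ≥ 1 − 1/22 = 21/22 > 0, so some outcome avoids every A_i.

19·p = 1/22 ≈ 0.045; existence CERTIFIED by the union bound.


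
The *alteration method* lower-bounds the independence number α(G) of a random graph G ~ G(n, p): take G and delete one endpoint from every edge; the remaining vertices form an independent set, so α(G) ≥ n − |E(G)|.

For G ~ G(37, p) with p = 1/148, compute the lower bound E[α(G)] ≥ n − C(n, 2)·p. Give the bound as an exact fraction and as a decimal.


E[|E(G)|] = C(37, 2)·p = 666 · (1/148) = 9/2.
E[α(G)] ≥ n − E[|E(G)|] = 37 − 9/2 = 65/2.
Numerically: ≈ 32.500000.
(This is only a lower bound; the true E[α(G)] may be larger.)

E[α(G)] ≥ 65/2 ≈ 32.500000.


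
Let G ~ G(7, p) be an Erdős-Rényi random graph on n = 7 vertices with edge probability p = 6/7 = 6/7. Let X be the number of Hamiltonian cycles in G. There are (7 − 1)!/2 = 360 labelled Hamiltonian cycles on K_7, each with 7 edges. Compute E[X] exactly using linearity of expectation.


K_7 has (7 − 1)!/2 = 360 labelled Hamiltonian cycles.
For each such Hamiltonian cycle H, let X_H = 1 if all 7 edges of H are present in G. Then P[X_H = 1] = p^{7} = (6/7)^{7} = 279936/823543.
By linearity: E[X] = Σ_H E[X_H] = 360 · p^{7} = 360 · 279936/823543 = 100776960/823543.
Numerically: E[X] ≈ 122.37.

E[X] = 360 · (6/7)^{7} = 100776960/823543 ≈ 122.37.


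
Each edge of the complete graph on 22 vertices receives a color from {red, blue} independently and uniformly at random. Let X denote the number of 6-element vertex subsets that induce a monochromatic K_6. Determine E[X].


Let X = Σ_S X_S over the C(22, 6) = 74613 subsets S of size 6, where X_S = 1 if the K_6 on S is monochromatic.
For a fixed S, the K_6 on S has C(6, 2) = 15 edges. P[all 15 edges red] = (1/2)^15, and likewise for blue, so P[monochromatic] = 2·(1/2)^15 = 2^{1 − 15} = 1/16384.
By linearity: E[X] = C(22, 6) · 2^{1 − 15} = 74613 · 1/16384 = 74613/16384.
Numerically: E[X] ≈ 4.554.

E[X] = C(22,6)·2^(1−C(6,2)) = 74613/16384 ≈ 4.554.


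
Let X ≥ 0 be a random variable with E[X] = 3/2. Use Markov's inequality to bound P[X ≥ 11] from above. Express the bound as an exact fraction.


μ = E[X] = 3/2, a = 11.
Markov: P[X ≥ 11] ≤ μ/a = (3/2)/11 = 3/22.
Numerically: ≈ 0.136.
(Since a = 11 > μ = 1.500, the bound 3/22 is < 1 and informative.)

P[X ≥ 11] ≤ 3/22 ≈ 0.136.


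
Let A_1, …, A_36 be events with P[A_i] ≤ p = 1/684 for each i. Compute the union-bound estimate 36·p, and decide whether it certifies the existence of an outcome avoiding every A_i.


Union bound: P[∪_{i=1}^{36} A_i] ≤ Σ_i P[A_i] ≤ 36·p = 36·(1/684) = 1/19.
Numerically: 1/19 ≈ 0.0526.
Is 1/19 < 1? YES.
Since P[∪ A_i] ≤ 1/19 < 1, the complement has P[∩ A_i^c] ≥ 1 − 1/19 = 18/19 > 0, so some outcome avoids every A_i.

36·p = 1/19 ≈ 0.0526; existence CERTIFIED by the union bound.


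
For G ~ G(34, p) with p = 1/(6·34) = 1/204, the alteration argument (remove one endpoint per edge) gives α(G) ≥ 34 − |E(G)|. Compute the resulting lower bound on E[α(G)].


E[|E(G)|] = C(34, 2)·p = 561 · (1/204) = 11/4.
E[α(G)] ≥ n − E[|E(G)|] = 34 − 11/4 = 125/4.
Numerically: ≈ 31.2500.
(This is only a lower bound; the true E[α(G)] may be larger.)

E[α(G)] ≥ 125/4 ≈ 31.2500.


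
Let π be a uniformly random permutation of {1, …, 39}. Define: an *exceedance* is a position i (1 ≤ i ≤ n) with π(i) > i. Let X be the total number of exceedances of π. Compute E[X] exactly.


Write X = Σ_{i=1}^{39} X_i, where X_i = 1_{π(i) > i}.
For each fixed i, π(i) is uniform over {1, …, 39} (marginal of a uniform permutation), so P[π(i) > i] = (n − i)/n. Summing: Σ_{i=1}^{39} (n − i)/n = (0 + 1 + … + 38)/39 = 39(39 − 1)/(2·39) = (39 − 1)/2.
Hence E[X] = Σ_{i=1}^{39} (39 − i)/39 = 19 ≈ 19.00000.

E[X] = 19 = 19.00000.


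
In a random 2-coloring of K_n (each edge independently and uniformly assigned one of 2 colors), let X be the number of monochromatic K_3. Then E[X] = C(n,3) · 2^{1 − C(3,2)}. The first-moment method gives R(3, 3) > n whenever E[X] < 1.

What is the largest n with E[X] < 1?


We need C(n, 3) · 2^{1 − 3} < 1, i.e. C(n, 3) < 2^{3 − 1} = 4.
Check values of n near the boundary:
  n = 3: C(3, 3) = 1; 1 < 4? YES
  n = 4: C(4, 3) = 4; 4 < 4? NO
  n = 5: C(5, 3) = 10; 10 < 4? NO
The largest n with C(n, 3) < 4 is n = 3 (where E[X] = 1/4 ≈ 0.25000). Hence R(3, 3) > 3, i.e. R(3, 3) ≥ 4.

Largest n = 3; hence R(3, 3) > 3.


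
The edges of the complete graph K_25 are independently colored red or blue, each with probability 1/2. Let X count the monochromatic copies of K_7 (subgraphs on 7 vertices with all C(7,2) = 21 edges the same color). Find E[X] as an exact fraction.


Let X = Σ_S X_S over the C(25, 7) = 480700 subsets S of size 7, where X_S = 1 if the K_7 on S is monochromatic.
For a fixed S, the K_7 on S has C(7, 2) = 21 edges. P[all 21 edges red] = (1/2)^21, and likewise for blue, so P[monochromatic] = 2·(1/2)^21 = 2^{1 − 21} = 1/1048576.
By linearity of expectation: E[X] = C(25, 7) · 2^{1 − 21} = 480700 · 1/1048576 = 120175/262144.
Numerically: E[X] ≈ 0.45843.

E[X] = C(25,7)·2^(1−C(7,2)) = 120175/262144 ≈ 0.45843.


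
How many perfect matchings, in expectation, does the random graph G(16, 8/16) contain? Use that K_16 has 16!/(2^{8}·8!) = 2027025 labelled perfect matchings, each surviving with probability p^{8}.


K_16 has 16!/(2^{8}·8!) = 2027025 labelled perfect matchings.
For each such perfect matching H, let X_H = 1 if all 8 edges of H are present in G. Then P[X_H = 1] = p^{8} = (1/2)^{8} = 1/256.
Summing the indicators: E[X] = Σ_H E[X_H] = 2027025 · p^{8} = 2027025 · 1/256 = 2027025/256.
Numerically: E[X] ≈ 7918.1.

E[X] = 2027025 · (1/2)^{8} = 2027025/256 ≈ 7918.1.


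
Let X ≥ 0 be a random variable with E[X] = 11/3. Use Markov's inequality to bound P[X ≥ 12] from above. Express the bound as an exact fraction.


μ = E[X] = 11/3, a = 12.
Markov: P[X ≥ 12] ≤ μ/a = (11/3)/12 = 11/36.
Numerically: ≈ 0.30556.
(Since a = 12 > μ = 3.66667, the bound 11/36 is < 1 and informative.)

P[X ≥ 12] ≤ 11/36 ≈ 0.30556.


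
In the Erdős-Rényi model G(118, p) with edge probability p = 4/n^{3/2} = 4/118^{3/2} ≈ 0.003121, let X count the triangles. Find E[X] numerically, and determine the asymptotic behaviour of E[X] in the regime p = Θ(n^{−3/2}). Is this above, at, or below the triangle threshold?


Number of potential triangles: C(118, 3) = 266916.
Each occurs with probability p³ ≈ (0.003121)³ ≈ 3.038862e-08.
By linearity: E[X] = C(118, 3)·p³ ≈ 266916 · 3.038862e-08 ≈ 0.0081.
Since α = 3/2 > 1, p = c/n^{3/2} = o(1/n) is below the triangle threshold p ~ 1/n. Asymptotically E[X] ~ (c³/6)·n^{3(1−α)} = (4³/6)·n^{-1.5} → 0, so by Markov's inequality G has no triangles w.h.p.

E[X] ≈ 0.0081; in regime p = Θ(1/n^{3/2}) E[X] tends to 0 (below the triangle threshold p ~ 1/n).


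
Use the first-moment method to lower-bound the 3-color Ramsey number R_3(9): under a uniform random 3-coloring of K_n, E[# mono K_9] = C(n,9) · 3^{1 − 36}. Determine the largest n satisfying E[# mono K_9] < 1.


We need C(n, 9) · 3^{1 − 36} < 1, i.e. C(n, 9) < 3^{36 − 1} = 50031545098999707.
Check values of n near the boundary:
  n = 297: C(297, 9) = 43842345008337645; 43842345008337645 < 50031545098999707? YES
  n = 298: C(298, 9) = 45207677551849890; 45207677551849890 < 50031545098999707? YES
  n = 299: C(299, 9) = 46610674441390059; 46610674441390059 < 50031545098999707? YES
  n = 300: C(300, 9) = 48052241692154700; 48052241692154700 < 50031545098999707? YES
  n = 301: C(301, 9) = 49533303936090975; 49533303936090975 < 50031545098999707? YES
  n = 302: C(302, 9) = 51054804739588650; 51054804739588650 < 50031545098999707? NO
  n = 303: C(303, 9) = 52617706925494425; 52617706925494425 < 50031545098999707? NO
  n = 304: C(304, 9) = 54222992899492560; 54222992899492560 < 50031545098999707? NO
The largest n with C(n, 9) < 50031545098999707 is n = 301 (where E[X] = 16511101312030325/16677181699666569 ≈ 0.9900). Hence R_3(9) > 301, i.e. R_3(9) ≥ 302.

Largest n = 301; hence R_3(9) > 301.


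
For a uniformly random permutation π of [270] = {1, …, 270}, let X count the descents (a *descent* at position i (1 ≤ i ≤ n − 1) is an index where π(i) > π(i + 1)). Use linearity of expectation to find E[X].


Write X = Σ X_I over i = 1, …, 269, with X_I the indicator of one descent.
There are 269 indicators.
For each fixed i, the pair (π(i), π(i+1)) is a uniformly random ordered pair of distinct values from {1, …, 270}; by symmetry P[π(i) > π(i+1)] = 1/2.
By linearity: E[X] = 269 · (1/2) = (270 − 1) · (1/2) = 269/2 ≈ 134.500.

E[X] = 269/2 = 134.500.


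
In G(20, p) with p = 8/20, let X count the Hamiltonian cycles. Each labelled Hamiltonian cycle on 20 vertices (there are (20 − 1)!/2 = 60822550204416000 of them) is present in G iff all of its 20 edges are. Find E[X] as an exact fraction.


K_20 has (20 − 1)!/2 = 60822550204416000 labelled Hamiltonian cycles.
For each such Hamiltonian cycle H, let X_H = 1 if all 20 edges of H are present in G. Then P[X_H = 1] = p^{20} = (2/5)^{20} = 1048576/95367431640625.
By linearity: E[X] = Σ_H E[X_H] = 60822550204416000 · p^{20} = 60822550204416000 · 1048576/95367431640625 = 510216531225165692928/762939453125.
Numerically: E[X] ≈ 6.6875e+08.

E[X] = 60822550204416000 · (2/5)^{20} = 510216531225165692928/762939453125 ≈ 6.6875e+08.


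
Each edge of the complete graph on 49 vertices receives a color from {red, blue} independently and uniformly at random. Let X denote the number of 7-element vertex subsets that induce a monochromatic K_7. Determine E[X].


Let X = Σ_S X_S over the C(49, 7) = 85900584 subsets S of size 7, where X_S = 1 if the K_7 on S is monochromatic.
For a fixed S, the K_7 on S has C(7, 2) = 21 edges. P[all 21 edges red] = (1/2)^21, and likewise for blue, so P[monochromatic] = 2·(1/2)^21 = 2^{1 − 21} = 1/1048576.
By linearity of expectation: E[X] = C(49, 7) · 2^{1 − 21} = 85900584 · 1/1048576 = 10737573/131072.
Numerically: E[X] ≈ 81.92118.

E[X] = C(49,7)·2^(1−C(7,2)) = 10737573/131072 ≈ 81.92118.


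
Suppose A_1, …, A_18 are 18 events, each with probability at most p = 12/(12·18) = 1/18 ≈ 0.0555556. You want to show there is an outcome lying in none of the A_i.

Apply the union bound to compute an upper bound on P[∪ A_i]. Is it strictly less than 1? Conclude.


Union bound: P[∪_{i=1}^{18} A_i] ≤ Σ_i P[A_i] ≤ 18·p = 18·(1/18) = 1.
Numerically: 1 ≈ 1.0000000.
Is 1 < 1? NO.
Since the bound 1 is ≥ 1, the union bound is uninformative here; it does NOT by itself certify existence.

18·p = 1 ≈ 1.0000000; existence NOT certified by the union bound.


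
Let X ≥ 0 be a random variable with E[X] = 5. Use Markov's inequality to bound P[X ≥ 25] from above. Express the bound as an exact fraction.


μ = E[X] = 5, a = 25.
Markov: P[X ≥ 25] ≤ μ/a = (5)/25 = 1/5.
Numerically: ≈ 0.200000.
(Since a = 25 > μ = 5.000000, the bound 1/5 is < 1 and informative.)

P[X ≥ 25] ≤ 1/5 ≈ 0.200000.


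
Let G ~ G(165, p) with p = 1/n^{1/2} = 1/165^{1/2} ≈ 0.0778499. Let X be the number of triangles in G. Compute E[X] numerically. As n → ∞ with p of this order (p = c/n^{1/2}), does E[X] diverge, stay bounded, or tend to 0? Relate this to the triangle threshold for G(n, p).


Number of potential triangles: C(165, 3) = 735130.
Each occurs with probability p³ ≈ (0.0778499)³ ≈ 4.71817542e-04.
By linearity: E[X] = C(165, 3)·p³ ≈ 735130 · 4.71817542e-04 ≈ 346.847230.
Since α = 1/2 < 1, p = c/n^{1/2} ≫ 1/n is above the triangle threshold p ~ 1/n. Asymptotically E[X] ~ (c³/6)·n^{3(1−α)} = (1³/6)·n^{1.5} → ∞; triangles are abundant w.h.p.

E[X] ≈ 346.847230; in regime p = Θ(1/n^{1/2}) E[X] diverges (above the triangle threshold p ~ 1/n).


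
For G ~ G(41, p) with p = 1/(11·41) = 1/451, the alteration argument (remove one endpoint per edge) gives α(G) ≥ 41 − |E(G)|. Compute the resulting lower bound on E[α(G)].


E[|E(G)|] = C(41, 2)·p = 820 · (1/451) = 20/11.
E[α(G)] ≥ n − E[|E(G)|] = 41 − 20/11 = 431/11.
Numerically: ≈ 39.1818.
(This is only a lower bound; the true E[α(G)] may be larger.)

E[α(G)] ≥ 431/11 ≈ 39.1818.


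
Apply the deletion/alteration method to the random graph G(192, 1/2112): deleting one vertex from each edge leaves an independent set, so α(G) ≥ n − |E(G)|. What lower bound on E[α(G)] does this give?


E[|E(G)|] = C(192, 2)·p = 18336 · (1/2112) = 191/22.
E[α(G)] ≥ n − E[|E(G)|] = 192 − 191/22 = 4033/22.
Numerically: ≈ 183.318182.
(This is only a lower bound; the true E[α(G)] may be larger.)

E[α(G)] ≥ 4033/22 ≈ 183.318182.


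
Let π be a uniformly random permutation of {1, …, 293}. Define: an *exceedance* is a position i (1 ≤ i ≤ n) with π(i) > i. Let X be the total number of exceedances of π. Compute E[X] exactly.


Write X = Σ_{i=1}^{293} X_i, where X_i = 1_{π(i) > i}.
For each fixed i, π(i) is uniform over {1, …, 293} (marginal of a uniform permutation), so P[π(i) > i] = (n − i)/n. Summing: Σ_{i=1}^{293} (n − i)/n = (0 + 1 + … + 292)/293 = 293(293 − 1)/(2·293) = (293 − 1)/2.
Hence E[X] = Σ_{i=1}^{293} (293 − i)/293 = 146 ≈ 146.000.

E[X] = 146 = 146.000.


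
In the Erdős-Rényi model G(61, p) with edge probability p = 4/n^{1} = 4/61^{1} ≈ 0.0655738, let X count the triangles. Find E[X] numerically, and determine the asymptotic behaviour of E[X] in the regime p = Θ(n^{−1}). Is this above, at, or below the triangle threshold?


Number of potential triangles: C(61, 3) = 35990.
Each occurs with probability p³ ≈ (0.0655738)³ ≈ 2.81961926e-04.
By linearity: E[X] = C(61, 3)·p³ ≈ 35990 · 2.81961926e-04 ≈ 10.147810.
Here α = 1, so p = 4/n is exactly at the triangle threshold p ~ 1/n. Asymptotically E[X] → c³/6 = 4³/6 = 32/3 ≈ 10.666667, a bounded constant. In this regime the triangle count is asymptotically Poisson(c³/6).

E[X] ≈ 10.147810; in regime p = Θ(1/n^{1}) E[X] stays bounded (at the triangle threshold p ~ 1/n).


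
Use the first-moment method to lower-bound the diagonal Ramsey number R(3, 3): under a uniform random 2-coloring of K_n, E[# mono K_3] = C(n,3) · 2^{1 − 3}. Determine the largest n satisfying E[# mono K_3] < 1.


We need C(n, 3) · 2^{1 − 3} < 1, i.e. C(n, 3) < 2^{3 − 1} = 4.
Check values of n near the boundary:
  n = 3: C(3, 3) = 1; 1 < 4? YES
  n = 4: C(4, 3) = 4; 4 < 4? NO
The largest n with C(n, 3) < 4 is n = 3 (where E[X] = 1/4 ≈ 0.25000). Hence R(3, 3) > 3, i.e. R(3, 3) ≥ 4.

Largest n = 3; hence R(3, 3) > 3.


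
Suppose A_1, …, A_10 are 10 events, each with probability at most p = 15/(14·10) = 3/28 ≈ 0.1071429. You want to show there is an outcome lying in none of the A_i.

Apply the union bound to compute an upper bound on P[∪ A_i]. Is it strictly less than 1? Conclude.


Union bound: P[∪_{i=1}^{10} A_i] ≤ Σ_i P[A_i] ≤ 10·p = 10·(3/28) = 15/14.
Numerically: 15/14 ≈ 1.0714286.
Is 15/14 < 1? NO.
Since the bound 15/14 is ≥ 1, the union bound is uninformative here; it does NOT by itself certify existence.

10·p = 15/14 ≈ 1.0714286; existence NOT certified by the union bound.


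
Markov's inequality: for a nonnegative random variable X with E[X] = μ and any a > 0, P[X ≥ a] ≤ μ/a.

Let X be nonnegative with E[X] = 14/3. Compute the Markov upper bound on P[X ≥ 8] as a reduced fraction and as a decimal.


μ = E[X] = 14/3, a = 8.
Markov: P[X ≥ 8] ≤ μ/a = (14/3)/8 = 7/12.
Numerically: ≈ 0.583333.
(Since a = 8 > μ = 4.666667, the bound 7/12 is < 1 and informative.)

P[X ≥ 8] ≤ 7/12 ≈ 0.583333.


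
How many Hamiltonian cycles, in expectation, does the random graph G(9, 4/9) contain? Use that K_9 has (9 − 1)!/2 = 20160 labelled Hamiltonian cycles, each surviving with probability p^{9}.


K_9 has (9 − 1)!/2 = 20160 labelled Hamiltonian cycles.
For each such Hamiltonian cycle H, let X_H = 1 if all 9 edges of H are present in G. Then P[X_H = 1] = p^{9} = (4/9)^{9} = 262144/387420489.
By linearity of expectation: E[X] = Σ_H E[X_H] = 20160 · p^{9} = 20160 · 262144/387420489 = 587202560/43046721.
Numerically: E[X] ≈ 13.6.

E[X] = 20160 · (4/9)^{9} = 587202560/43046721 ≈ 13.6.


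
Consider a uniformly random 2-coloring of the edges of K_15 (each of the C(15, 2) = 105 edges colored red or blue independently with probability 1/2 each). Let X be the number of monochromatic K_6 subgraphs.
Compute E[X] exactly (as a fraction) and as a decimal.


Let X = Σ_S X_S over the C(15, 6) = 5005 subsets S of size 6, where X_S = 1 if the K_6 on S is monochromatic.
For a fixed S, the K_6 on S has C(6, 2) = 15 edges. P[all 15 edges red] = (1/2)^15, and likewise for blue, so P[monochromatic] = 2·(1/2)^15 = 2^{1 − 15} = 1/16384.
By linearity: E[X] = C(15, 6) · 2^{1 − 15} = 5005 · 1/16384 = 5005/16384.
Numerically: E[X] ≈ 0.30548.

E[X] = C(15,6)·2^(1−C(6,2)) = 5005/16384 ≈ 0.30548.


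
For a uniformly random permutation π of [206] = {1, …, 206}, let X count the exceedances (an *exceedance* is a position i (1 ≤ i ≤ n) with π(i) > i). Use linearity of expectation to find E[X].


Write X = Σ_{i=1}^{206} X_i, where X_i = 1_{π(i) > i}.
For each fixed i, π(i) is uniform over {1, …, 206} (marginal of a uniform permutation), so P[π(i) > i] = (n − i)/n. Summing: Σ_{i=1}^{206} (n − i)/n = (0 + 1 + … + 205)/206 = 206(206 − 1)/(2·206) = (206 − 1)/2.
Hence E[X] = Σ_{i=1}^{206} (206 − i)/206 = 205/2 ≈ 102.500000.

E[X] = 205/2 = 102.500000.


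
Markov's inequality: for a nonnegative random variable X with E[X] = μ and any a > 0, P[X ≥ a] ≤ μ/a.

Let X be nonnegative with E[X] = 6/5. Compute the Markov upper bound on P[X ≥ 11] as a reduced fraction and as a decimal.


μ = E[X] = 6/5, a = 11.
Markov: P[X ≥ 11] ≤ μ/a = (6/5)/11 = 6/55.
Numerically: ≈ 0.1091.
(Since a = 11 > μ = 1.2000, the bound 6/55 is < 1 and informative.)

P[X ≥ 11] ≤ 6/55 ≈ 0.1091.


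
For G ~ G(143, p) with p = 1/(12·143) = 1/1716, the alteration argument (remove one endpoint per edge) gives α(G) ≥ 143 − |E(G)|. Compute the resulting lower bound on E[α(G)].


E[|E(G)|] = C(143, 2)·p = 10153 · (1/1716) = 71/12.
E[α(G)] ≥ n − E[|E(G)|] = 143 − 71/12 = 1645/12.
Numerically: ≈ 137.083.
(This is only a lower bound; the true E[α(G)] may be larger.)

E[α(G)] ≥ 1645/12 ≈ 137.083.


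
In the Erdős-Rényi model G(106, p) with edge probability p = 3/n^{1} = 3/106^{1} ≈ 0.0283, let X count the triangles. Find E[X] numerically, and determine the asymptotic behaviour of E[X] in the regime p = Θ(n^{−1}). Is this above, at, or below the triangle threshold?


Number of potential triangles: C(106, 3) = 192920.
Each occurs with probability p³ ≈ (0.0283)³ ≈ 2.26697e-05.
By linearity: E[X] = C(106, 3)·p³ ≈ 192920 · 2.26697e-05 ≈ 4.373.
Here α = 1, so p = 3/n is exactly at the triangle threshold p ~ 1/n. Asymptotically E[X] → c³/6 = 3³/6 = 9/2 ≈ 4.500, a bounded constant. In this regime the triangle count is asymptotically Poisson(c³/6).

E[X] ≈ 4.373; in regime p = Θ(1/n^{1}) E[X] stays bounded (at the triangle threshold p ~ 1/n).


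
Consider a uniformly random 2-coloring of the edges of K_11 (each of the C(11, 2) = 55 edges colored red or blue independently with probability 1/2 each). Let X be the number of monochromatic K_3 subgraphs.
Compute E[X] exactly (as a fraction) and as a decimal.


Let X = Σ_S X_S over the C(11, 3) = 165 subsets S of size 3, where X_S = 1 if the K_3 on S is monochromatic.
For a fixed S, the K_3 on S has C(3, 2) = 3 edges. P[all 3 edges red] = (1/2)^3, and likewise for blue, so P[monochromatic] = 2·(1/2)^3 = 2^{1 − 3} = 1/4.
By linearity: E[X] = C(11, 3) · 2^{1 − 3} = 165 · 1/4 = 165/4.
Numerically: E[X] ≈ 41.2500.

E[X] = C(11,3)·2^(1−C(3,2)) = 165/4 ≈ 41.2500.


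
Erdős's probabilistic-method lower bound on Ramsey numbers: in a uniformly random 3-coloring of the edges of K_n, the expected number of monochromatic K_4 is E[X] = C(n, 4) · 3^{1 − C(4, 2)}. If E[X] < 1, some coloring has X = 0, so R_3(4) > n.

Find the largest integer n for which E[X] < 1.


We need C(n, 4) · 3^{1 − 6} < 1, i.e. C(n, 4) < 3^{6 − 1} = 243.
Check values of n near the boundary:
  n = 5: C(5, 4) = 5; 5 < 243? YES
  n = 6: C(6, 4) = 15; 15 < 243? YES
  n = 7: C(7, 4) = 35; 35 < 243? YES
  n = 8: C(8, 4) = 70; 70 < 243? YES
  n = 9: C(9, 4) = 126; 126 < 243? YES
  n = 10: C(10, 4) = 210; 210 < 243? YES
  n = 11: C(11, 4) = 330; 330 < 243? NO
  n = 12: C(12, 4) = 495; 495 < 243? NO
  n = 13: C(13, 4) = 715; 715 < 243? NO
The largest n with C(n, 4) < 243 is n = 10 (where E[X] = 70/81 ≈ 0.8642). Hence R_3(4) > 10, i.e. R_3(4) ≥ 11.

Largest n = 10; hence R_3(4) > 10.


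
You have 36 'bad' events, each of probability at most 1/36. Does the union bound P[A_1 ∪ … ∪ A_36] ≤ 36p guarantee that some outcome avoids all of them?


Union bound: P[∪_{i=1}^{36} A_i] ≤ Σ_i P[A_i] ≤ 36·p = 36·(1/36) = 1.
Numerically: 1 ≈ 1.000000.
Is 1 < 1? NO.
Since the bound 1 is ≥ 1, the union bound is uninformative here; it does NOT by itself certify existence.

36·p = 1 ≈ 1.000000; existence NOT certified by the union bound.


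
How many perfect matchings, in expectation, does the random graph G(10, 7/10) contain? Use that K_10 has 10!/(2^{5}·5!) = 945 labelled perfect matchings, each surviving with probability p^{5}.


K_10 has 10!/(2^{5}·5!) = 945 labelled perfect matchings.
For each such perfect matching H, let X_H = 1 if all 5 edges of H are present in G. Then P[X_H = 1] = p^{5} = (7/10)^{5} = 16807/100000.
Summing the indicators: E[X] = Σ_H E[X_H] = 945 · p^{5} = 945 · 16807/100000 = 3176523/20000.
Numerically: E[X] ≈ 158.83.

E[X] = 945 · (7/10)^{5} = 3176523/20000 ≈ 158.83.


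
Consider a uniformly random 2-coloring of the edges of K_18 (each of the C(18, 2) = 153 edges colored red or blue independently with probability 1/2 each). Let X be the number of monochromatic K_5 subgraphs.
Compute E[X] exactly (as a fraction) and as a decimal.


Let X = Σ_S X_S over the C(18, 5) = 8568 subsets S of size 5, where X_S = 1 if the K_5 on S is monochromatic.
For a fixed S, the K_5 on S has C(5, 2) = 10 edges. P[all 10 edges red] = (1/2)^10, and likewise for blue, so P[monochromatic] = 2·(1/2)^10 = 2^{1 − 10} = 1/512.
Summing: E[X] = C(18, 5) · 2^{1 − 10} = 8568 · 1/512 = 1071/64.
Numerically: E[X] ≈ 16.734.

E[X] = C(18,5)·2^(1−C(5,2)) = 1071/64 ≈ 16.734.


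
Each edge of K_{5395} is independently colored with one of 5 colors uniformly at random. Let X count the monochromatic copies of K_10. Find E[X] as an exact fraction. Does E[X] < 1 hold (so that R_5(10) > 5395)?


E[X] = C(5395, 10) · 5^{1 − 45} = 5708563736675616143322765475706 · 5^{−44} = 5708563736675616143322765475706/5684341886080801486968994140625.
As a reduced fraction: E[X] = 5708563736675616143322765475706/5684341886080801486968994140625 ≈ 1.00426.
Is E[X] < 1? NO.
Since E[X] ≥ 1, the first-moment bound is inconclusive at n = 5395; it does NOT by itself certify R_5(10) > 5395.

E[X] = 5708563736675616143322765475706/5684341886080801486968994140625 ≈ 1.00426; E[X] ≥ 1; first-moment method inconclusive here.


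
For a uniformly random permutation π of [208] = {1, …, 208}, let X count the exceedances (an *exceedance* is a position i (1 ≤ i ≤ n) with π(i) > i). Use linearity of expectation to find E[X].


Write X = Σ_{i=1}^{208} X_i, where X_i = 1_{π(i) > i}.
For each fixed i, π(i) is uniform over {1, …, 208} (marginal of a uniform permutation), so P[π(i) > i] = (n − i)/n. Summing: Σ_{i=1}^{208} (n − i)/n = (0 + 1 + … + 207)/208 = 208(208 − 1)/(2·208) = (208 − 1)/2.
Hence E[X] = Σ_{i=1}^{208} (208 − i)/208 = 207/2 ≈ 103.5000.

E[X] = 207/2 = 103.5000.


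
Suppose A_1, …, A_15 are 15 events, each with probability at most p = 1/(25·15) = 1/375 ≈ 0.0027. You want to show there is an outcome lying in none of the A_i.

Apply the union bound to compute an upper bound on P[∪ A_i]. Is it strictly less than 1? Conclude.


Union bound: P[∪_{i=1}^{15} A_i] ≤ Σ_i P[A_i] ≤ 15·p = 15·(1/375) = 1/25.
Numerically: 1/25 ≈ 0.0400.
Is 1/25 < 1? YES.
Since P[∪ A_i] ≤ 1/25 < 1, the complement has P[∩ A_i^c] ≥ 1 − 1/25 = 24/25 > 0, so some outcome avoids every A_i.

15·p = 1/25 ≈ 0.0400; existence CERTIFIED by the union bound.


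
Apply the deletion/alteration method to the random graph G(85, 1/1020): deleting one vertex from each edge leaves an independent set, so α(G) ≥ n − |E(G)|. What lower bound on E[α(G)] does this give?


E[|E(G)|] = C(85, 2)·p = 3570 · (1/1020) = 7/2.
E[α(G)] ≥ n − E[|E(G)|] = 85 − 7/2 = 163/2.
Numerically: ≈ 81.5000.
(This is only a lower bound; the true E[α(G)] may be larger.)

E[α(G)] ≥ 163/2 ≈ 81.5000.


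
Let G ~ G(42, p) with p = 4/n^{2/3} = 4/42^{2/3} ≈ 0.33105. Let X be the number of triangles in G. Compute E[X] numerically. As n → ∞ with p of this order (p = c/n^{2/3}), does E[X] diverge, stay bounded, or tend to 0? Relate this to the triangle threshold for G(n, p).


Number of potential triangles: C(42, 3) = 11480.
Each occurs with probability p³ ≈ (0.33105)³ ≈ 3.6281179e-02.
By linearity: E[X] = C(42, 3)·p³ ≈ 11480 · 3.6281179e-02 ≈ 416.50794.
Since α = 2/3 < 1, p = c/n^{2/3} ≫ 1/n is above the triangle threshold p ~ 1/n. Asymptotically E[X] ~ (c³/6)·n^{3(1−α)} = (4³/6)·n^{1} → ∞; triangles are abundant w.h.p.

E[X] ≈ 416.50794; in regime p = Θ(1/n^{2/3}) E[X] diverges (above the triangle threshold p ~ 1/n).


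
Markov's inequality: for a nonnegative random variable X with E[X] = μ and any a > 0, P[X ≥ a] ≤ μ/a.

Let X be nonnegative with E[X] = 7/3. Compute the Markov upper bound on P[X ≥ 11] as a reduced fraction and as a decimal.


μ = E[X] = 7/3, a = 11.
Markov: P[X ≥ 11] ≤ μ/a = (7/3)/11 = 7/33.
Numerically: ≈ 0.212121.
(Since a = 11 > μ = 2.333333, the bound 7/33 is < 1 and informative.)

P[X ≥ 11] ≤ 7/33 ≈ 0.212121.


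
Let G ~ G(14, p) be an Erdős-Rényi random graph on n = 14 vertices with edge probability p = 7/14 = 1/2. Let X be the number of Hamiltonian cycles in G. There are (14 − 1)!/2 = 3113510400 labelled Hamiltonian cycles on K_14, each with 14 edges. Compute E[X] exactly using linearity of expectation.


K_14 has (14 − 1)!/2 = 3113510400 labelled Hamiltonian cycles.
For each such Hamiltonian cycle H, let X_H = 1 if all 14 edges of H are present in G. Then P[X_H = 1] = p^{14} = (1/2)^{14} = 1/16384.
By linearity: E[X] = Σ_H E[X_H] = 3113510400 · p^{14} = 3113510400 · 1/16384 = 6081075/32.
Numerically: E[X] ≈ 1.9003e+05.

E[X] = 3113510400 · (1/2)^{14} = 6081075/32 ≈ 1.9003e+05.


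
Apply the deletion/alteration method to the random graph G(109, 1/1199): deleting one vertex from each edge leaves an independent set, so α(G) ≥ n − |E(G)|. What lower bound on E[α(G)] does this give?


E[|E(G)|] = C(109, 2)·p = 5886 · (1/1199) = 54/11.
E[α(G)] ≥ n − E[|E(G)|] = 109 − 54/11 = 1145/11.
Numerically: ≈ 104.091.
(This is only a lower bound; the true E[α(G)] may be larger.)

E[α(G)] ≥ 1145/11 ≈ 104.091.


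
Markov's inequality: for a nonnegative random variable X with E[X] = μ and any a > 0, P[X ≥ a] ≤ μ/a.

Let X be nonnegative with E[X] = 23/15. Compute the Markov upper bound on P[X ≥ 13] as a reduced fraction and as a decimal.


μ = E[X] = 23/15, a = 13.
Markov: P[X ≥ 13] ≤ μ/a = (23/15)/13 = 23/195.
Numerically: ≈ 0.117949.
(Since a = 13 > μ = 1.533333, the bound 23/195 is < 1 and informative.)

P[X ≥ 13] ≤ 23/195 ≈ 0.117949.


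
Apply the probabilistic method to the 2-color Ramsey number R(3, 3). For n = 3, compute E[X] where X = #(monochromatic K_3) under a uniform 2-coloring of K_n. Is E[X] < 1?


E[X] = C(3, 3) · 2^{1 − 3} = 1 · 2^{−2} = 1/4.
As a reduced fraction: E[X] = 1/4 ≈ 0.2500000.
Is E[X] < 1? YES.
Since E[X] < 1, there exists a 2-coloring of K_{3} with no monochromatic K_3; hence R(3, 3) > 3.

E[X] = 1/4 ≈ 0.2500000; E[X] < 1, so R(3, 3) > 3.


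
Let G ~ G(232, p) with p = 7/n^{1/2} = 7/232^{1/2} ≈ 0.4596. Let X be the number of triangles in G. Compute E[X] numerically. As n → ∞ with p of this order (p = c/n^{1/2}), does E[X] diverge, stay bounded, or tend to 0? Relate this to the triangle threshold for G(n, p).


Number of potential triangles: C(232, 3) = 2054360.
Each occurs with probability p³ ≈ (0.4596)³ ≈ 9.706488e-02.
By linearity: E[X] = C(232, 3)·p³ ≈ 2054360 · 9.706488e-02 ≈ 199406.2164.
Since α = 1/2 < 1, p = c/n^{1/2} ≫ 1/n is above the triangle threshold p ~ 1/n. Asymptotically E[X] ~ (c³/6)·n^{3(1−α)} = (7³/6)·n^{1.5} → ∞; triangles are abundant w.h.p.

E[X] ≈ 199406.2164; in regime p = Θ(1/n^{1/2}) E[X] diverges (above the triangle threshold p ~ 1/n).


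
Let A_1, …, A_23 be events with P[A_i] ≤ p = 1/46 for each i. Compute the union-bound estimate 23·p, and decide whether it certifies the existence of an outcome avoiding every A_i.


Union bound: P[∪_{i=1}^{23} A_i] ≤ Σ_i P[A_i] ≤ 23·p = 23·(1/46) = 1/2.
Numerically: 1/2 ≈ 0.5000.
Is 1/2 < 1? YES.
Since P[∪ A_i] ≤ 1/2 < 1, the complement has P[∩ A_i^c] ≥ 1 − 1/2 = 1/2 > 0, so some outcome avoids every A_i.

23·p = 1/2 ≈ 0.5000; existence CERTIFIED by the union bound.


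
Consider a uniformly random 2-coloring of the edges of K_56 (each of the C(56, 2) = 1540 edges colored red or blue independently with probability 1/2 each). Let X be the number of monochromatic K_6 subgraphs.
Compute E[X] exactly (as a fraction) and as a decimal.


Let X = Σ_S X_S over the C(56, 6) = 32468436 subsets S of size 6, where X_S = 1 if the K_6 on S is monochromatic.
For a fixed S, the K_6 on S has C(6, 2) = 15 edges. P[all 15 edges red] = (1/2)^15, and likewise for blue, so P[monochromatic] = 2·(1/2)^15 = 2^{1 − 15} = 1/16384.
By linearity of expectation: E[X] = C(56, 6) · 2^{1 − 15} = 32468436 · 1/16384 = 8117109/4096.
Numerically: E[X] ≈ 1981.7161.

E[X] = C(56,6)·2^(1−C(6,2)) = 8117109/4096 ≈ 1981.7161.


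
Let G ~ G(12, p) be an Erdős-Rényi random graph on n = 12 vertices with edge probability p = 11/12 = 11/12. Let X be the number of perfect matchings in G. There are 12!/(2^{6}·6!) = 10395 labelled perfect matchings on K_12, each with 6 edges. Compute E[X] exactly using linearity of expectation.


K_12 has 12!/(2^{6}·6!) = 10395 labelled perfect matchings.
For each such perfect matching H, let X_H = 1 if all 6 edges of H are present in G. Then P[X_H = 1] = p^{6} = (11/12)^{6} = 1771561/2985984.
Summing the indicators: E[X] = Σ_H E[X_H] = 10395 · p^{6} = 10395 · 1771561/2985984 = 682050985/110592.
Numerically: E[X] ≈ 6167.27.

E[X] = 10395 · (11/12)^{6} = 682050985/110592 ≈ 6167.27.


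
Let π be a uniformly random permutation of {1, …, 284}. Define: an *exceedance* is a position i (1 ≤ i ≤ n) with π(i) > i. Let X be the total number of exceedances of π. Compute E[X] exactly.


Write X = Σ_{i=1}^{284} X_i, where X_i = 1_{π(i) > i}.
For each fixed i, π(i) is uniform over {1, …, 284} (marginal of a uniform permutation), so P[π(i) > i] = (n − i)/n. Summing: Σ_{i=1}^{284} (n − i)/n = (0 + 1 + … + 283)/284 = 284(284 − 1)/(2·284) = (284 − 1)/2.
Hence E[X] = Σ_{i=1}^{284} (284 − i)/284 = 283/2 ≈ 141.500.

E[X] = 283/2 = 141.500.


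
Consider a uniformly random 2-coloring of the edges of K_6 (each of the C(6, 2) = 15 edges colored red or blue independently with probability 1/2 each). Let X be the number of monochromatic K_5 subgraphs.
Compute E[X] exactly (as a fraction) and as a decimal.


Let X = Σ_S X_S over the C(6, 5) = 6 subsets S of size 5, where X_S = 1 if the K_5 on S is monochromatic.
For a fixed S, the K_5 on S has C(5, 2) = 10 edges. P[all 10 edges red] = (1/2)^10, and likewise for blue, so P[monochromatic] = 2·(1/2)^10 = 2^{1 − 10} = 1/512.
Summing: E[X] = C(6, 5) · 2^{1 − 10} = 6 · 1/512 = 3/256.
Numerically: E[X] ≈ 0.012.

E[X] = C(6,5)·2^(1−C(5,2)) = 3/256 ≈ 0.012.


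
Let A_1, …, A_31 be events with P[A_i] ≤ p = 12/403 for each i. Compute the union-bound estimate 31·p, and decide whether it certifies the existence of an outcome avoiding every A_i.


Union bound: P[∪_{i=1}^{31} A_i] ≤ Σ_i P[A_i] ≤ 31·p = 31·(12/403) = 12/13.
Numerically: 12/13 ≈ 0.923.
Is 12/13 < 1? YES.
Since P[∪ A_i] ≤ 12/13 < 1, the complement has P[∩ A_i^c] ≥ 1 − 12/13 = 1/13 > 0, so some outcome avoids every A_i.

31·p = 12/13 ≈ 0.923; existence CERTIFIED by the union bound.


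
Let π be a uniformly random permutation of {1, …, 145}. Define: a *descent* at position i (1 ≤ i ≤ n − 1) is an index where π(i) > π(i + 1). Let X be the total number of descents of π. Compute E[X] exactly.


Write X = Σ X_I over i = 1, …, 144, with X_I the indicator of one descent.
There are 144 indicators.
For each fixed i, the pair (π(i), π(i+1)) is a uniformly random ordered pair of distinct values from {1, …, 145}; by symmetry P[π(i) > π(i+1)] = 1/2.
By linearity: E[X] = 144 · (1/2) = (145 − 1) · (1/2) = 72 ≈ 72.000000.

E[X] = 72 = 72.000000.


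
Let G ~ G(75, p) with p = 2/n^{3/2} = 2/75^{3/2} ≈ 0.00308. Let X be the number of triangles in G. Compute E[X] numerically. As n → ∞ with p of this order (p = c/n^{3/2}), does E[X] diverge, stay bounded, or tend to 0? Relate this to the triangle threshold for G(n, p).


Number of potential triangles: C(75, 3) = 67525.
Each occurs with probability p³ ≈ (0.00308)³ ≈ 2.91954e-08.
By linearity: E[X] = C(75, 3)·p³ ≈ 67525 · 2.91954e-08 ≈ 0.002.
Since α = 3/2 > 1, p = c/n^{3/2} = o(1/n) is below the triangle threshold p ~ 1/n. Asymptotically E[X] ~ (c³/6)·n^{3(1−α)} = (2³/6)·n^{-1.5} → 0, so by Markov's inequality G has no triangles w.h.p.

E[X] ≈ 0.002; in regime p = Θ(1/n^{3/2}) E[X] tends to 0 (below the triangle threshold p ~ 1/n).
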